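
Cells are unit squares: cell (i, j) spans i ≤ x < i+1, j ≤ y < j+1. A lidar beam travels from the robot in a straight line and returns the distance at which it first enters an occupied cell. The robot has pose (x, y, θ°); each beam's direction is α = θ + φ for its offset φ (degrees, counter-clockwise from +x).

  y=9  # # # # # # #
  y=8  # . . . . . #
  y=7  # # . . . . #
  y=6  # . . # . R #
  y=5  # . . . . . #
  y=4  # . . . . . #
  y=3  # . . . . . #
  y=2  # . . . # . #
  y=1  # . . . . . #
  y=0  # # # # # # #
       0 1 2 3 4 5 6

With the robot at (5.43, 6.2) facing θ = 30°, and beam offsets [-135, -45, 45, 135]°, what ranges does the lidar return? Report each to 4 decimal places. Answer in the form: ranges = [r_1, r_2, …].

ranges = [3.3129, 0.5901, 2.2023, 1.4804]

beam 1: φ=-135°, α=255°
  cosα=-0.2588 sinα=-0.9659 | (5,6) | tMaxX 1.6614 tMaxY 0.2071 | tΔX 3.8637 tΔY 1.0353
    t=0.2071 [y] (5,5)
    t=1.2423 [y] (5,4)
    t=1.6614 [x] (4,4)
    t=2.2776 [y] (4,3)
    t=3.3129 [y] (4,2) — stop
  → r_1 = 3.3129
beam 2: φ=-45°, α=345°
  cosα=0.9659 sinα=-0.2588 | (5,6) | tMaxX 0.5901 tMaxY 0.7727 | tΔX 1.0353 tΔY 3.8637
    t=0.5901 [x] (6,6) — stop
  → r_2 = 0.5901
beam 3: φ=45°, α=75°
  cosα=0.2588 sinα=0.9659 | (5,6) | tMaxX 2.2023 tMaxY 0.8282 | tΔX 3.8637 tΔY 1.0353
    t=0.8282 [y] (5,7)
    t=1.8635 [y] (5,8)
    t=2.2023 [x] (6,8) — stop
  → r_3 = 2.2023
beam 4: φ=135°, α=165°
  cosα=-0.9659 sinα=0.2588 | (5,6) | tMaxX 0.4452 tMaxY 3.0910 | tΔX 1.0353 tΔY 3.8637
    t=0.4452 [x] (4,6)
    t=1.4804 [x] (3,6) — stop
  → r_4 = 1.4804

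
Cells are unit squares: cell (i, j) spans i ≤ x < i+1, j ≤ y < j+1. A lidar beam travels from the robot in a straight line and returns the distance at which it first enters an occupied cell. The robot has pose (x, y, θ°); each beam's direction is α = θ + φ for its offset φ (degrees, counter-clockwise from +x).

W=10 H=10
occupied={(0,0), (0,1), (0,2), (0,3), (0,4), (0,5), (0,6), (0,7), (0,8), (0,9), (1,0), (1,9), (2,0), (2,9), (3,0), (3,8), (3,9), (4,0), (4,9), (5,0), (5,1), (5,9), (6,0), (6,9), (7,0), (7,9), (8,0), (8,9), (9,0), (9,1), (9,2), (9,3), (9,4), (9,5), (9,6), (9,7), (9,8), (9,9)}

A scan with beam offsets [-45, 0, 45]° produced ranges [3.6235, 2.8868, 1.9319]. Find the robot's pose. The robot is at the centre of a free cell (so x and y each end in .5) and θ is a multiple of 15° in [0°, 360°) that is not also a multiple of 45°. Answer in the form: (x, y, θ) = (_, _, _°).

(x, y, θ) = (4.5, 3.5, 240°)

Enumerate (i+0.5, j+0.5, θ) over the 62 free cells and 16 admissible headings. For each, cast all 3 beams and compare to the given ranges.
  (1.5, 4.5, 60°): beam 1 = 7.7646 ≠ 3.6235 ✗
  (3.5, 1.5, 30°): beam 1 = 1.5529 ≠ 3.6235 ✗
  (7.5, 8.5, 120°): beam 1 = 0.5176 ≠ 3.6235 ✗
  …
  (4.5, 3.5, 240°): r_1=3.6235, r_2=2.8868, r_3=1.9319 — all match ✓
Unique over the lattice → pose = (4.5, 3.5, 240°).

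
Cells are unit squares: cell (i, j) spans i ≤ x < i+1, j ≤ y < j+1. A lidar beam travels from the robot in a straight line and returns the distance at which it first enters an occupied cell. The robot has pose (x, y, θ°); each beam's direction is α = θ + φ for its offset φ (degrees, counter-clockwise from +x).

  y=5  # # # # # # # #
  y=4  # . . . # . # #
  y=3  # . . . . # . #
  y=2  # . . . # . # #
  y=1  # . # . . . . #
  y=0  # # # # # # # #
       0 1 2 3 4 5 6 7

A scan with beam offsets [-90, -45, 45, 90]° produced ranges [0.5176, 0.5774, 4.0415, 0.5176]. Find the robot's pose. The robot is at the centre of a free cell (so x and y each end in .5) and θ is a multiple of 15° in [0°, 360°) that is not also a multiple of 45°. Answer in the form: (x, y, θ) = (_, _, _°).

Candidates: 18 free-cell centres × 16 headings = 288 poses. Raycast each; keep the one whose scan matches to 4 dp.
  (4.5, 1.5, 150°): beam 1 = 0.5774 ≠ 0.5176 ✗
  (5.5, 2.5, 165°): beam 3 = 0.5774 ≠ 4.0415 ✗
  (1.5, 3.5, 150°): beam 1 = 1.7321 ≠ 0.5176 ✗
  …
  (4.5, 3.5, 165°): r_1=0.5176, r_2=0.5774, r_3=4.0415, r_4=0.5176 — all match ✓
Unique over the lattice → pose = (4.5, 3.5, 165°).

(x, y, θ) = (4.5, 3.5, 165°)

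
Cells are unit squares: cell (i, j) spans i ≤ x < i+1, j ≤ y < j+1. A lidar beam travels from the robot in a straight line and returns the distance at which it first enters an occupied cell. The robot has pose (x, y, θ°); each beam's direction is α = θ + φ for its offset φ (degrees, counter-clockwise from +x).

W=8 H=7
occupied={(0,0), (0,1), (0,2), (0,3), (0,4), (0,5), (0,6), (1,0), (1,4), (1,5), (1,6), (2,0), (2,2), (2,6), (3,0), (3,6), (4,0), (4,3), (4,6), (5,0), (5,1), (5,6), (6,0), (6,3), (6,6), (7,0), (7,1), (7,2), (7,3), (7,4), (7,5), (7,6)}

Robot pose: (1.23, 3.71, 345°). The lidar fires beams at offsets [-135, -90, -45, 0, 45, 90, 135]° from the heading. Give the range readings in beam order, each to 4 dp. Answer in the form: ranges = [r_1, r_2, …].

ranges = [0.2656, 0.8887, 1.5400, 5.9735, 0.5800, 0.3002, 0.3349]

beam 1: φ=-135°, α=210°
  d=(-0.8660,-0.5000)  start (1,3)  tX=0.2656 tY=1.4200  stride 1/|dx|=1.1547 1/|dy|=2.0000
    cross x-line → (0,3), t=0.2656 (wall)
  → r_1 = 0.2656
beam 2: φ=-90°, α=255°
  d=(-0.2588,-0.9659)  start (1,3)  tX=0.8887 tY=0.7350  stride 1/|dx|=3.8637 1/|dy|=1.0353
    cross y-line → (1,2), t=0.7350
    cross x-line → (0,2), t=0.8887 (wall)
  → r_2 = 0.8887
beam 3: φ=-45°, α=300°
  d=(0.5000,-0.8660)  start (1,3)  tX=1.5400 tY=0.8198  stride 1/|dx|=2.0000 1/|dy|=1.1547
    cross y-line → (1,2), t=0.8198
    cross x-line → (2,2), t=1.5400 (wall)
  → r_3 = 1.5400
beam 4: φ=0°, α=345°
  d=(0.9659,-0.2588)  start (1,3)  tX=0.7972 tY=2.7432  stride 1/|dx|=1.0353 1/|dy|=3.8637
    cross x-line → (2,3), t=0.7972
    cross x-line → (3,3), t=1.8324
    cross y-line → (3,2), t=2.7432
    cross x-line → (4,2), t=2.8677
    cross x-line → (5,2), t=3.9030
    cross x-line → (6,2), t=4.9383
    cross x-line → (7,2), t=5.9735 (wall)
  → r_4 = 5.9735
beam 5: φ=45°, α=30°
  d=(0.8660,0.5000)  start (1,3)  tX=0.8891 tY=0.5800  stride 1/|dx|=1.1547 1/|dy|=2.0000
    cross y-line → (1,4), t=0.5800 (wall)
  → r_5 = 0.5800
beam 6: φ=90°, α=75°
  d=(0.2588,0.9659)  start (1,3)  tX=2.9751 tY=0.3002  stride 1/|dx|=3.8637 1/|dy|=1.0353
    cross y-line → (1,4), t=0.3002 (wall)
  → r_6 = 0.3002
beam 7: φ=135°, α=120°
  d=(-0.5000,0.8660)  start (1,3)  tX=0.4600 tY=0.3349  stride 1/|dx|=2.0000 1/|dy|=1.1547
    cross y-line → (1,4), t=0.3349 (wall)
  → r_7 = 0.3349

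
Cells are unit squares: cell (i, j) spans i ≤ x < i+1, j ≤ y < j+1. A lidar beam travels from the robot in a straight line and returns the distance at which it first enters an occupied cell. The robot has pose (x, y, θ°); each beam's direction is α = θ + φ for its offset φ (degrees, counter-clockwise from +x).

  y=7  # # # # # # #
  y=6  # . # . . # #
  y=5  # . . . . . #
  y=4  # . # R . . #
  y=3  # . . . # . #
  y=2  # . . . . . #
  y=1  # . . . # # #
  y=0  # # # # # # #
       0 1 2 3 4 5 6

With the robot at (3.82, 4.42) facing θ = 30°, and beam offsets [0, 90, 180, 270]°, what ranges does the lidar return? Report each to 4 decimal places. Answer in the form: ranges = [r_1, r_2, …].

beam 1: φ=0°, α=30°
  direction (0.8660, 0.5000); cell (3,4); t to first gridline: x 0.2078, y 1.1600 (then +1.1547 / +2.0000)
    (4,4) via x @ 0.2078
    (4,5) via y @ 1.1600
    (5,5) via x @ 1.3625
    (6,5) via x @ 2.5172  # hit
  → r_1 = 2.5172
beam 2: φ=90°, α=120°
  direction (-0.5000, 0.8660); cell (3,4); t to first gridline: x 1.6400, y 0.6697 (then +2.0000 / +1.1547)
    (3,5) via y @ 0.6697
    (2,5) via x @ 1.6400
    (2,6) via y @ 1.8244  # hit
  → r_2 = 1.8244
beam 3: φ=180°, α=210°
  direction (-0.8660, -0.5000); cell (3,4); t to first gridline: x 0.9469, y 0.8400 (then +1.1547 / +2.0000)
    (3,3) via y @ 0.8400
    (2,3) via x @ 0.9469
    (1,3) via x @ 2.1016
    (1,2) via y @ 2.8400
    (0,2) via x @ 3.2563  # hit
  → r_3 = 3.2563
beam 4: φ=270°, α=300°
  direction (0.5000, -0.8660); cell (3,4); t to first gridline: x 0.3600, y 0.4850 (then +2.0000 / +1.1547)
    (4,4) via x @ 0.3600
    (4,3) via y @ 0.4850  # hit
  → r_4 = 0.4850

ranges = [2.5172, 1.8244, 3.2563, 0.4850]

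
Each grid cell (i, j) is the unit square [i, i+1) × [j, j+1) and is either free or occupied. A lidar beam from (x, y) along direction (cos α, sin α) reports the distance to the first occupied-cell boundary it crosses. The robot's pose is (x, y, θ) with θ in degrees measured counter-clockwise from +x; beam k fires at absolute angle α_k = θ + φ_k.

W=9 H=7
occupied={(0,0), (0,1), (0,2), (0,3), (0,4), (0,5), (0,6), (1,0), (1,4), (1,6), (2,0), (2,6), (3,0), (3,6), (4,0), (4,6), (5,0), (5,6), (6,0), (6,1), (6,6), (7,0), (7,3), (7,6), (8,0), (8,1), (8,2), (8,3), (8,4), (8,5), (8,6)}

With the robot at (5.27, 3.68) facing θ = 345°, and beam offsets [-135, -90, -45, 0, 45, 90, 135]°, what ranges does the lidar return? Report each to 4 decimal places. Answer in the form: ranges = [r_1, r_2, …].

beam 1: φ=-135°, α=210°
  d=(-0.8660,-0.5000)  start (5,3)  tX=0.3118 tY=1.3600  stride 1/|dx|=1.1547 1/|dy|=2.0000
    cross x-line → (4,3), t=0.3118
    cross y-line → (4,2), t=1.3600
    cross x-line → (3,2), t=1.4665
    cross x-line → (2,2), t=2.6212
    cross y-line → (2,1), t=3.3600
    cross x-line → (1,1), t=3.7759
    cross x-line → (0,1), t=4.9306 (wall)
  → r_1 = 4.9306
beam 2: φ=-90°, α=255°
  d=(-0.2588,-0.9659)  start (5,3)  tX=1.0432 tY=0.7040  stride 1/|dx|=3.8637 1/|dy|=1.0353
    cross y-line → (5,2), t=0.7040
    cross x-line → (4,2), t=1.0432
    cross y-line → (4,1), t=1.7393
    cross y-line → (4,0), t=2.7745 (wall)
  → r_2 = 2.7745
beam 3: φ=-45°, α=300°
  d=(0.5000,-0.8660)  start (5,3)  tX=1.4600 tY=0.7852  stride 1/|dx|=2.0000 1/|dy|=1.1547
    cross y-line → (5,2), t=0.7852
    cross x-line → (6,2), t=1.4600
    cross y-line → (6,1), t=1.9399 (wall)
  → r_3 = 1.9399
beam 4: φ=0°, α=345°
  d=(0.9659,-0.2588)  start (5,3)  tX=0.7558 tY=2.6273  stride 1/|dx|=1.0353 1/|dy|=3.8637
    cross x-line → (6,3), t=0.7558
    cross x-line → (7,3), t=1.7910 (wall)
  → r_4 = 1.7910
beam 5: φ=45°, α=30°
  d=(0.8660,0.5000)  start (5,3)  tX=0.8429 tY=0.6400  stride 1/|dx|=1.1547 1/|dy|=2.0000
    cross y-line → (5,4), t=0.6400
    cross x-line → (6,4), t=0.8429
    cross x-line → (7,4), t=1.9976
    cross y-line → (7,5), t=2.6400
    cross x-line → (8,5), t=3.1523 (wall)
  → r_5 = 3.1523
beam 6: φ=90°, α=75°
  d=(0.2588,0.9659)  start (5,3)  tX=2.8205 tY=0.3313  stride 1/|dx|=3.8637 1/|dy|=1.0353
    cross y-line → (5,4), t=0.3313
    cross y-line → (5,5), t=1.3666
    cross y-line → (5,6), t=2.4018 (wall)
  → r_6 = 2.4018
beam 7: φ=135°, α=120°
  d=(-0.5000,0.8660)  start (5,3)  tX=0.5400 tY=0.3695  stride 1/|dx|=2.0000 1/|dy|=1.1547
    cross y-line → (5,4), t=0.3695
    cross x-line → (4,4), t=0.5400
    cross y-line → (4,5), t=1.5242
    cross x-line → (3,5), t=2.5400
    cross y-line → (3,6), t=2.6789 (wall)
  → r_7 = 2.6789

ranges = [4.9306, 2.7745, 1.9399, 1.7910, 3.1523, 2.4018, 2.6789]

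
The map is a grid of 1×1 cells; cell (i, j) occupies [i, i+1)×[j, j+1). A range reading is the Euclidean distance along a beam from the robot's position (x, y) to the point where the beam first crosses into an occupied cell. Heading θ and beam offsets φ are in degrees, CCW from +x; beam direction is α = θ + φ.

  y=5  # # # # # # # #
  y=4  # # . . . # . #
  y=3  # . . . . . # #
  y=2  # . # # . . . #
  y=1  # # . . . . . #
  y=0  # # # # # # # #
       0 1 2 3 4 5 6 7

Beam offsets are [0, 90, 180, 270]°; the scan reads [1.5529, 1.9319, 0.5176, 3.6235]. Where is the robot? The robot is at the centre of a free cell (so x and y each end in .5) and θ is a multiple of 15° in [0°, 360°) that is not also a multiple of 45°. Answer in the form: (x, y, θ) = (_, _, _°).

(x, y, θ) = (3.5, 3.5, 75°)

Candidates: 18 free-cell centres × 16 headings = 288 poses. Raycast each; keep the one whose scan matches to 4 dp.
  (5.5, 2.5, 210°): beam 1 = 3.0000 ≠ 1.5529 ✗
  (1.5, 2.5, 30°): beam 1 = 0.5774 ≠ 1.5529 ✗
  (2.5, 4.5, 75°): beam 1 = 0.5176 ≠ 1.5529 ✗
  (2.5, 4.5, 345°): beam 1 = 3.6235 ≠ 1.5529 ✗
  …
  (3.5, 3.5, 75°): r_1=1.5529, r_2=1.9319, r_3=0.5176, r_4=3.6235 — all match ✓
Unique over the lattice → pose = (3.5, 3.5, 75°).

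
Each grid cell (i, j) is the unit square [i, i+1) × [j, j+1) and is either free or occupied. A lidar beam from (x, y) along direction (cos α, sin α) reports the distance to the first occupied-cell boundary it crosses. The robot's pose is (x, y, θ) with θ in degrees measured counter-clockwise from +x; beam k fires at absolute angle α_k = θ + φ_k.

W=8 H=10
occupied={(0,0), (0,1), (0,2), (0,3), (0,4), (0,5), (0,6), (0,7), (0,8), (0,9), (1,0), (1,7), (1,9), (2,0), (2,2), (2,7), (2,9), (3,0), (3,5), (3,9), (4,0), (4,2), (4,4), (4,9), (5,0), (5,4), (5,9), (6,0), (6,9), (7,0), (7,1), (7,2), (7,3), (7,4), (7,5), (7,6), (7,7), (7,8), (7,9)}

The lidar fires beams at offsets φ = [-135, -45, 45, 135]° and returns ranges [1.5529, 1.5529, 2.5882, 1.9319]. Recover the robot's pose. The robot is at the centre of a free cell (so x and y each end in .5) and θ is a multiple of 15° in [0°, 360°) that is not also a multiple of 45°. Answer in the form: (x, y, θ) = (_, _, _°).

(x, y, θ) = (5.5, 6.5, 60°)

The pose lattice has 41·16 = 656 candidates. Test each by forward raycasting.
  (6.5, 8.5, 255°): beam 1 = 0.5774 ≠ 1.5529 ✗
  (2.5, 3.5, 210°): beam 1 = 1.9319 ≠ 1.5529 ✗
  (5.5, 1.5, 240°): beam 1 = 2.5882 ≠ 1.5529 ✗
  (4.5, 7.5, 345°): beam 1 = 4.0415 ≠ 1.5529 ✗
  …
  (5.5, 6.5, 60°): r_1=1.5529, r_2=1.5529, r_3=2.5882, r_4=1.9319 — all match ✓
Only this pose fits every beam.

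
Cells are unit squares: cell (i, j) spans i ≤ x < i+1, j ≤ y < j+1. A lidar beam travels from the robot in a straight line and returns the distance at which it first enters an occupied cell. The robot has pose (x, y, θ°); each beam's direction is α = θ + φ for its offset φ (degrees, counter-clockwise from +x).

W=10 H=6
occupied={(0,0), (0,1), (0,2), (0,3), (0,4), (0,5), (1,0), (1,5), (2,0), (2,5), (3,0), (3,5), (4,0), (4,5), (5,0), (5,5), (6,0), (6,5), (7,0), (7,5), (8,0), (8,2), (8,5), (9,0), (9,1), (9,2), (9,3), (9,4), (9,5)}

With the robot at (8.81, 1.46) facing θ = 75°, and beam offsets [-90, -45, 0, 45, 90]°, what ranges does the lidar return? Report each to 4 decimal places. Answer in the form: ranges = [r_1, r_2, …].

ranges = [0.1967, 0.2194, 0.5590, 0.6235, 8.0855]

beam 1: φ=-90°, α=345°
  cosα=0.9659 sinα=-0.2588 | (8,1) | tMaxX 0.1967 tMaxY 1.7773 | tΔX 1.0353 tΔY 3.8637
    t=0.1967 [x] (9,1) — stop
  → r_1 = 0.1967
beam 2: φ=-45°, α=30°
  cosα=0.8660 sinα=0.5000 | (8,1) | tMaxX 0.2194 tMaxY 1.0800 | tΔX 1.1547 tΔY 2.0000
    t=0.2194 [x] (9,1) — stop
  → r_2 = 0.2194
beam 3: φ=0°, α=75°
  cosα=0.2588 sinα=0.9659 | (8,1) | tMaxX 0.7341 tMaxY 0.5590 | tΔX 3.8637 tΔY 1.0353
    t=0.5590 [y] (8,2) — stop
  → r_3 = 0.5590
beam 4: φ=45°, α=120°
  cosα=-0.5000 sinα=0.8660 | (8,1) | tMaxX 1.6200 tMaxY 0.6235 | tΔX 2.0000 tΔY 1.1547
    t=0.6235 [y] (8,2) — stop
  → r_4 = 0.6235
beam 5: φ=90°, α=165°
  cosα=-0.9659 sinα=0.2588 | (8,1) | tMaxX 0.8386 tMaxY 2.0864 | tΔX 1.0353 tΔY 3.8637
    t=0.8386 [x] (7,1)
    t=1.8738 [x] (6,1)
    t=2.0864 [y] (6,2)
    t=2.9091 [x] (5,2)
    t=3.9444 [x] (4,2)
    t=4.9797 [x] (3,2)
    t=5.9501 [y] (3,3)
    t=6.0150 [x] (2,3)
    t=7.0502 [x] (1,3)
    t=8.0855 [x] (0,3) — stop
  → r_5 = 8.0855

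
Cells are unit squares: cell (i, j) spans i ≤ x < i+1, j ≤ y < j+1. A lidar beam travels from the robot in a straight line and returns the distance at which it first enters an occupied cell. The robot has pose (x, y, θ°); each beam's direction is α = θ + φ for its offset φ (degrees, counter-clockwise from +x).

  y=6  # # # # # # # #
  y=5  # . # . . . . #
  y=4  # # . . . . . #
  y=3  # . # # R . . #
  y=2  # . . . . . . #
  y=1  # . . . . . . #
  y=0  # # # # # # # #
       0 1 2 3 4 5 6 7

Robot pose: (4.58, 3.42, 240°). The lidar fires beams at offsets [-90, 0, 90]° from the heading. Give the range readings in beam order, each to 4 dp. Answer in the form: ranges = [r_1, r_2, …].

ranges = [0.6697, 2.7944, 2.7944]

beam 1: φ=-90°, α=150°
  cosα=-0.8660 sinα=0.5000 | (4,3) | tMaxX 0.6697 tMaxY 1.1600 | tΔX 1.1547 tΔY 2.0000
    t=0.6697 [x] (3,3) — stop
  → r_1 = 0.6697
beam 2: φ=0°, α=240°
  cosα=-0.5000 sinα=-0.8660 | (4,3) | tMaxX 1.1600 tMaxY 0.4850 | tΔX 2.0000 tΔY 1.1547
    t=0.4850 [y] (4,2)
    t=1.1600 [x] (3,2)
    t=1.6397 [y] (3,1)
    t=2.7944 [y] (3,0) — stop
  → r_2 = 2.7944
beam 3: φ=90°, α=330°
  cosα=0.8660 sinα=-0.5000 | (4,3) | tMaxX 0.4850 tMaxY 0.8400 | tΔX 1.1547 tΔY 2.0000
    t=0.4850 [x] (5,3)
    t=0.8400 [y] (5,2)
    t=1.6397 [x] (6,2)
    t=2.7944 [x] (7,2) — stop
  → r_3 = 2.7944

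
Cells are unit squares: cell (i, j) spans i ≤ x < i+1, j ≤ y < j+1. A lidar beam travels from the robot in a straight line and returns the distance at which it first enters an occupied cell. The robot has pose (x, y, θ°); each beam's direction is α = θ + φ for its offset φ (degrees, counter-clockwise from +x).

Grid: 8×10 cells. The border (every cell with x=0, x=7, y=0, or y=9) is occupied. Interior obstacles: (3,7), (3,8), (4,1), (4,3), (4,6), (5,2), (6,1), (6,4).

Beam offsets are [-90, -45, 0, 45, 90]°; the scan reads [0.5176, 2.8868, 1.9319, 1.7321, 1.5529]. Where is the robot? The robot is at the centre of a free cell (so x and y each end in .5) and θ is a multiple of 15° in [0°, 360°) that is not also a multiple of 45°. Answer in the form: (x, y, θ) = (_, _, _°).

Enumerate (i+0.5, j+0.5, θ) over the 40 free cells and 16 admissible headings. For each, cast all 5 beams and compare to the given ranges.
  (5.5, 6.5, 195°): beam 1 = 2.5882 ≠ 0.5176 ✗
  (5.5, 8.5, 240°): beam 1 = 1.0000 ≠ 0.5176 ✗
  (4.5, 7.5, 30°): beam 1 = 0.5774 ≠ 0.5176 ✗
  (6.5, 3.5, 120°): beam 1 = 0.5774 ≠ 0.5176 ✗
  (6.5, 5.5, 60°): beam 1 = 0.5774 ≠ 0.5176 ✗
  …
  (5.5, 6.5, 285°): r_1=0.5176, r_2=2.8868, r_3=1.9319, r_4=1.7321, r_5=1.5529 — all match ✓
Only this pose fits every beam.

(x, y, θ) = (5.5, 6.5, 285°)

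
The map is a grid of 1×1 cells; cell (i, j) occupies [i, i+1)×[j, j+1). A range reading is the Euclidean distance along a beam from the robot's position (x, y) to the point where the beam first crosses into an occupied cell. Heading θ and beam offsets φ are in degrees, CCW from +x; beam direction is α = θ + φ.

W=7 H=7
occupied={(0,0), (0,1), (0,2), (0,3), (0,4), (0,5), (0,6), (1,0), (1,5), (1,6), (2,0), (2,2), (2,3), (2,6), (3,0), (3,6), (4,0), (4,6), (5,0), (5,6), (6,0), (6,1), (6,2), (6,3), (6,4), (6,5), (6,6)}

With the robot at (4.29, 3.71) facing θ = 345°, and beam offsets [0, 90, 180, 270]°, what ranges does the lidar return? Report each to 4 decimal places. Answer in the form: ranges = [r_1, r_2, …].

ranges = [1.7703, 2.3708, 3.4061, 2.8056]

beam 1: φ=0°, α=345°
  direction (0.9659, -0.2588); cell (4,3); t to first gridline: x 0.7350, y 2.7432 (then +1.0353 / +3.8637)
    (5,3) via x @ 0.7350
    (6,3) via x @ 1.7703  # hit
  → r_1 = 1.7703
beam 2: φ=90°, α=75°
  direction (0.2588, 0.9659); cell (4,3); t to first gridline: x 2.7432, y 0.3002 (then +3.8637 / +1.0353)
    (4,4) via y @ 0.3002
    (4,5) via y @ 1.3355
    (4,6) via y @ 2.3708  # hit
  → r_2 = 2.3708
beam 3: φ=180°, α=165°
  direction (-0.9659, 0.2588); cell (4,3); t to first gridline: x 0.3002, y 1.1205 (then +1.0353 / +3.8637)
    (3,3) via x @ 0.3002
    (3,4) via y @ 1.1205
    (2,4) via x @ 1.3355
    (1,4) via x @ 2.3708
    (0,4) via x @ 3.4061  # hit
  → r_3 = 3.4061
beam 4: φ=270°, α=255°
  direction (-0.2588, -0.9659); cell (4,3); t to first gridline: x 1.1205, y 0.7350 (then +3.8637 / +1.0353)
    (4,2) via y @ 0.7350
    (3,2) via x @ 1.1205
    (3,1) via y @ 1.7703
    (3,0) via y @ 2.8056  # hit
  → r_4 = 2.8056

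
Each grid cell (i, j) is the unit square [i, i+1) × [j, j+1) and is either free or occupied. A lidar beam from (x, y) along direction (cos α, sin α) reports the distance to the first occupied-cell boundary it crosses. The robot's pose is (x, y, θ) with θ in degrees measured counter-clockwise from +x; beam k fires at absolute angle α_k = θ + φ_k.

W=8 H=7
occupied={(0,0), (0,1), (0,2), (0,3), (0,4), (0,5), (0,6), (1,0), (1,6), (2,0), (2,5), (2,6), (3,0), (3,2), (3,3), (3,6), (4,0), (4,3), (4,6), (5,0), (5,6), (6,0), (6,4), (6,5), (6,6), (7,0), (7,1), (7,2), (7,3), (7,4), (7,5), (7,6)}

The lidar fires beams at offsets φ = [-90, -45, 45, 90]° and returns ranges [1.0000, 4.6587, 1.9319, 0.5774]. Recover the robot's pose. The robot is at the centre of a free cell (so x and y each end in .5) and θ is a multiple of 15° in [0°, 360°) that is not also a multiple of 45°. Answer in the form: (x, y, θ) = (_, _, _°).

(x, y, θ) = (6.5, 1.5, 150°)

Candidates: 24 free-cell centres × 16 headings = 384 poses. Raycast each; keep the one whose scan matches to 4 dp.
  (4.5, 4.5, 120°): beam 1 = 1.7321 ≠ 1.0000 ✗
  (5.5, 3.5, 15°): beam 1 = 2.5882 ≠ 1.0000 ✗
  (2.5, 4.5, 345°): beam 1 = 3.6235 ≠ 1.0000 ✗
  …
  (6.5, 1.5, 150°): r_1=1.0000, r_2=4.6587, r_3=1.9319, r_4=0.5774 — all match ✓
Only this pose fits every beam.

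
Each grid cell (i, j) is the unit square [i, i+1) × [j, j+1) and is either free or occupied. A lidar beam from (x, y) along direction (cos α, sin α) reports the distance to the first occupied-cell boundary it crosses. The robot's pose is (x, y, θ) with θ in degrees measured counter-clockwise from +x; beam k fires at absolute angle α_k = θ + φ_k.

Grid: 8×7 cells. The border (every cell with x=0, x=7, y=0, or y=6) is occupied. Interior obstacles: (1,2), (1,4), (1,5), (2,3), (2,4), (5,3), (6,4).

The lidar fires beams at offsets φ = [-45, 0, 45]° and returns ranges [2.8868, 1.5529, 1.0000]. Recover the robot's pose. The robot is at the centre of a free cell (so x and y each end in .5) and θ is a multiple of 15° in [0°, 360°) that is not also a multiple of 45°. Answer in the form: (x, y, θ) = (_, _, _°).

(x, y, θ) = (5.5, 5.5, 255°)

Candidates: 23 free-cell centres × 16 headings = 368 poses. Raycast each; keep the one whose scan matches to 4 dp.
  (6.5, 5.5, 75°): beam 1 = 0.5774 ≠ 2.8868 ✗
  (3.5, 4.5, 210°): beam 1 = 0.5176 ≠ 2.8868 ✗
  (2.5, 1.5, 15°): beam 1 = 1.0000 ≠ 2.8868 ✗
  …
  (5.5, 5.5, 255°): r_1=2.8868, r_2=1.5529, r_3=1.0000 — all match ✓
Unique over the lattice → pose = (5.5, 5.5, 255°).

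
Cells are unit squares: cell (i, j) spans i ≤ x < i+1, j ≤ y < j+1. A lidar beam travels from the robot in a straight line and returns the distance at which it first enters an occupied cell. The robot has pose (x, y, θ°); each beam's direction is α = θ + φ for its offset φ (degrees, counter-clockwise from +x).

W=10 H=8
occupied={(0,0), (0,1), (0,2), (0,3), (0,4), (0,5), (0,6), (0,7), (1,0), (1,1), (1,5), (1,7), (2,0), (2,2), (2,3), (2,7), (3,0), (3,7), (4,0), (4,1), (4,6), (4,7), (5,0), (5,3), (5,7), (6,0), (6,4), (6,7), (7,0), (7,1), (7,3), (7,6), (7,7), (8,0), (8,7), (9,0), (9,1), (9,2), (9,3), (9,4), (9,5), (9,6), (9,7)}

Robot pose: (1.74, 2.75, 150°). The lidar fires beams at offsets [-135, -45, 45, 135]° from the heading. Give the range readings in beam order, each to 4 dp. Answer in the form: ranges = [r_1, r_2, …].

beam 1: φ=-135°, α=15°
  cosα=0.9659 sinα=0.2588 | (1,2) | tMaxX 0.2692 tMaxY 0.9659 | tΔX 1.0353 tΔY 3.8637
    t=0.2692 [x] (2,2) — stop
  → r_1 = 0.2692
beam 2: φ=-45°, α=105°
  cosα=-0.2588 sinα=0.9659 | (1,2) | tMaxX 2.8591 tMaxY 0.2588 | tΔX 3.8637 tΔY 1.0353
    t=0.2588 [y] (1,3)
    t=1.2941 [y] (1,4)
    t=2.3294 [y] (1,5) — stop
  → r_2 = 2.3294
beam 3: φ=45°, α=195°
  cosα=-0.9659 sinα=-0.2588 | (1,2) | tMaxX 0.7661 tMaxY 2.8978 | tΔX 1.0353 tΔY 3.8637
    t=0.7661 [x] (0,2) — stop
  → r_3 = 0.7661
beam 4: φ=135°, α=285°
  cosα=0.2588 sinα=-0.9659 | (1,2) | tMaxX 1.0046 tMaxY 0.7765 | tΔX 3.8637 tΔY 1.0353
    t=0.7765 [y] (1,1) — stop
  → r_4 = 0.7765

ranges = [0.2692, 2.3294, 0.7661, 0.7765]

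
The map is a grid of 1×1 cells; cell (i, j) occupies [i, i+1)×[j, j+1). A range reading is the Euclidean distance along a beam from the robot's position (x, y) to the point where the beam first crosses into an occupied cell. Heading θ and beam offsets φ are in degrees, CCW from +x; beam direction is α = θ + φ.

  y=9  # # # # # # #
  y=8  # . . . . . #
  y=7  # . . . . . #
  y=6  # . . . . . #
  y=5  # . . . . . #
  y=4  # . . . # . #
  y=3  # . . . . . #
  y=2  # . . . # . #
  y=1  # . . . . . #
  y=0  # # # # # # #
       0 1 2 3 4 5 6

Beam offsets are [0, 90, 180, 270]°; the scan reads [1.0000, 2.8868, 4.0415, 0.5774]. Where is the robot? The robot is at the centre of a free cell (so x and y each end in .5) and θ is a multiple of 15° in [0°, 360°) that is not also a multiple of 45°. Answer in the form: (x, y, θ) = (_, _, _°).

(x, y, θ) = (1.5, 5.5, 240°)

Enumerate (i+0.5, j+0.5, θ) over the 38 free cells and 16 admissible headings. For each, cast all 4 beams and compare to the given ranges.
  (3.5, 2.5, 300°): beam 1 = 1.7321 ≠ 1.0000 ✗
  (2.5, 3.5, 210°): beam 1 = 1.7321 ≠ 1.0000 ✗
  (1.5, 7.5, 345°): beam 1 = 4.6587 ≠ 1.0000 ✗
  …
  (1.5, 5.5, 240°): r_1=1.0000, r_2=2.8868, r_3=4.0415, r_4=0.5774 — all match ✓
Unique over the lattice → pose = (1.5, 5.5, 240°).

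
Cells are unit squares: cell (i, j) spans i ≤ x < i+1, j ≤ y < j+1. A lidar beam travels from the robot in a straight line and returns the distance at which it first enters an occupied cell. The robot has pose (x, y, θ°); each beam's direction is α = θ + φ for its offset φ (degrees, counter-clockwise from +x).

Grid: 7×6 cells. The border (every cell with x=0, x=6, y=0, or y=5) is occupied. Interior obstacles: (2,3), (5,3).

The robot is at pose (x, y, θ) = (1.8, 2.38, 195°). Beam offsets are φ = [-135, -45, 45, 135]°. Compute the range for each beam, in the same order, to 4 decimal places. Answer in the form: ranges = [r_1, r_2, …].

beam 1: φ=-135°, α=60°
  cosα=0.5000 sinα=0.8660 | (1,2) | tMaxX 0.4000 tMaxY 0.7159 | tΔX 2.0000 tΔY 1.1547
    t=0.4000 [x] (2,2)
    t=0.7159 [y] (2,3) — stop
  → r_1 = 0.7159
beam 2: φ=-45°, α=150°
  cosα=-0.8660 sinα=0.5000 | (1,2) | tMaxX 0.9238 tMaxY 1.2400 | tΔX 1.1547 tΔY 2.0000
    t=0.9238 [x] (0,2) — stop
  → r_2 = 0.9238
beam 3: φ=45°, α=240°
  cosα=-0.5000 sinα=-0.8660 | (1,2) | tMaxX 1.6000 tMaxY 0.4388 | tΔX 2.0000 tΔY 1.1547
    t=0.4388 [y] (1,1)
    t=1.5935 [y] (1,0) — stop
  → r_3 = 1.5935
beam 4: φ=135°, α=330°
  cosα=0.8660 sinα=-0.5000 | (1,2) | tMaxX 0.2309 tMaxY 0.7600 | tΔX 1.1547 tΔY 2.0000
    t=0.2309 [x] (2,2)
    t=0.7600 [y] (2,1)
    t=1.3856 [x] (3,1)
    t=2.5403 [x] (4,1)
    t=2.7600 [y] (4,0) — stop
  → r_4 = 2.7600

ranges = [0.7159, 0.9238, 1.5935, 2.7600]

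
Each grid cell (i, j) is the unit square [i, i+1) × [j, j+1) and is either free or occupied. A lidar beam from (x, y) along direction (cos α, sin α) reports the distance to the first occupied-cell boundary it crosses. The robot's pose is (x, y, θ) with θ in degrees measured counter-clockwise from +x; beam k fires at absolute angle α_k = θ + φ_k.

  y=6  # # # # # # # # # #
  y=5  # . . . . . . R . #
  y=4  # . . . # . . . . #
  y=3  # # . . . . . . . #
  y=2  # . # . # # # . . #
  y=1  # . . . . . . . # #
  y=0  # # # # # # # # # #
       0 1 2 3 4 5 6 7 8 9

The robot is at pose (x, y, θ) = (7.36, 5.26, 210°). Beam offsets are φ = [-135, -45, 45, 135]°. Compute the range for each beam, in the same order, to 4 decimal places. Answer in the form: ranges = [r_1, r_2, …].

beam 1: φ=-135°, α=75°
  dir = (cos 75°, sin 75°) = (0.2588, 0.9659); from cell (7,5)
  next x-line at t=2.4728, next y-line at t=0.7661; Δt_x=3.8637, Δt_y=1.0353
    y: enter (7,6) at t=0.7661 ← occupied
  → r_1 = 0.7661
beam 2: φ=-45°, α=165°
  dir = (cos 165°, sin 165°) = (-0.9659, 0.2588); from cell (7,5)
  next x-line at t=0.3727, next y-line at t=2.8591; Δt_x=1.0353, Δt_y=3.8637
    x: enter (6,5) at t=0.3727
    x: enter (5,5) at t=1.4080
    x: enter (4,5) at t=2.4433
    y: enter (4,6) at t=2.8591 ← occupied
  → r_2 = 2.8591
beam 3: φ=45°, α=255°
  dir = (cos 255°, sin 255°) = (-0.2588, -0.9659); from cell (7,5)
  next x-line at t=1.3909, next y-line at t=0.2692; Δt_x=3.8637, Δt_y=1.0353
    y: enter (7,4) at t=0.2692
    y: enter (7,3) at t=1.3044
    x: enter (6,3) at t=1.3909
    y: enter (6,2) at t=2.3397 ← occupied
  → r_3 = 2.3397
beam 4: φ=135°, α=345°
  dir = (cos 345°, sin 345°) = (0.9659, -0.2588); from cell (7,5)
  next x-line at t=0.6626, next y-line at t=1.0046; Δt_x=1.0353, Δt_y=3.8637
    x: enter (8,5) at t=0.6626
    y: enter (8,4) at t=1.0046
    x: enter (9,4) at t=1.6979 ← occupied
  → r_4 = 1.6979

ranges = [0.7661, 2.8591, 2.3397, 1.6979]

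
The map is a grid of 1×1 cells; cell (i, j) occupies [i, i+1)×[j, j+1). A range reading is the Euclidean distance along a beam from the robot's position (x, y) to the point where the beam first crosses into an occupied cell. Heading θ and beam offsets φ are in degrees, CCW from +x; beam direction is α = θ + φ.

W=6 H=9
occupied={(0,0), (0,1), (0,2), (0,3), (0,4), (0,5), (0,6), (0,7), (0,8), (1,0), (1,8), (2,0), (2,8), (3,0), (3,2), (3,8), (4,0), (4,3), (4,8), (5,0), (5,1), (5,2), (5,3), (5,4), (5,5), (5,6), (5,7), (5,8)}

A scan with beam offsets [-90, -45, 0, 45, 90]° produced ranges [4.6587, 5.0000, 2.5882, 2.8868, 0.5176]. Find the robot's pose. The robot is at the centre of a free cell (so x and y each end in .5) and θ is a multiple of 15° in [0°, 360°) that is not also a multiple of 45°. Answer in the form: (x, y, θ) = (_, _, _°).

Enumerate (i+0.5, j+0.5, θ) over the 26 free cells and 16 admissible headings. For each, cast all 5 beams and compare to the given ranges.
  (4.5, 5.5, 150°): beam 1 = 1.0000 ≠ 4.6587 ✗
  (1.5, 7.5, 240°): beam 1 = 0.5774 ≠ 4.6587 ✗
  (4.5, 6.5, 75°): beam 1 = 0.5176 ≠ 4.6587 ✗
  (2.5, 7.5, 60°): beam 1 = 2.8868 ≠ 4.6587 ✗
  (3.5, 6.5, 15°): beam 1 = 2.5882 ≠ 4.6587 ✗
  …
  (3.5, 3.5, 165°): r_1=4.6587, r_2=5.0000, r_3=2.5882, r_4=2.8868, r_5=0.5176 — all match ✓
No second candidate reproduces the full scan.

(x, y, θ) = (3.5, 3.5, 165°)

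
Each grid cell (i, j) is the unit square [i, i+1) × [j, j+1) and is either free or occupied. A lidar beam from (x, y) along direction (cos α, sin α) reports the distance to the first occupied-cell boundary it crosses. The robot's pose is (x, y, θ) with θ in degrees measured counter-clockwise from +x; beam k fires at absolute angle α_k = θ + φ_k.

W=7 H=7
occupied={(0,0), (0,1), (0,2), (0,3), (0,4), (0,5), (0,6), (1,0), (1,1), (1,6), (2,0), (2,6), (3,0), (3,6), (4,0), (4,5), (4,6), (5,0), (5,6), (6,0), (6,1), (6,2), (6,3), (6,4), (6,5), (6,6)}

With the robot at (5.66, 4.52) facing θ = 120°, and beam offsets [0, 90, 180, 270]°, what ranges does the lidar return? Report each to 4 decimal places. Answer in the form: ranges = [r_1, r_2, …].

ranges = [1.3200, 5.0400, 0.6800, 0.3926]

beam 1: φ=0°, α=120°
  cosα=-0.5000 sinα=0.8660 | (5,4) | tMaxX 1.3200 tMaxY 0.5543 | tΔX 2.0000 tΔY 1.1547
    t=0.5543 [y] (5,5)
    t=1.3200 [x] (4,5) — stop
  → r_1 = 1.3200
beam 2: φ=90°, α=210°
  cosα=-0.8660 sinα=-0.5000 | (5,4) | tMaxX 0.7621 tMaxY 1.0400 | tΔX 1.1547 tΔY 2.0000
    t=0.7621 [x] (4,4)
    t=1.0400 [y] (4,3)
    t=1.9168 [x] (3,3)
    t=3.0400 [y] (3,2)
    t=3.0715 [x] (2,2)
    t=4.2262 [x] (1,2)
    t=5.0400 [y] (1,1) — stop
  → r_2 = 5.0400
beam 3: φ=180°, α=300°
  cosα=0.5000 sinα=-0.8660 | (5,4) | tMaxX 0.6800 tMaxY 0.6004 | tΔX 2.0000 tΔY 1.1547
    t=0.6004 [y] (5,3)
    t=0.6800 [x] (6,3) — stop
  → r_3 = 0.6800
beam 4: φ=270°, α=30°
  cosα=0.8660 sinα=0.5000 | (5,4) | tMaxX 0.3926 tMaxY 0.9600 | tΔX 1.1547 tΔY 2.0000
    t=0.3926 [x] (6,4) — stop
  → r_4 = 0.3926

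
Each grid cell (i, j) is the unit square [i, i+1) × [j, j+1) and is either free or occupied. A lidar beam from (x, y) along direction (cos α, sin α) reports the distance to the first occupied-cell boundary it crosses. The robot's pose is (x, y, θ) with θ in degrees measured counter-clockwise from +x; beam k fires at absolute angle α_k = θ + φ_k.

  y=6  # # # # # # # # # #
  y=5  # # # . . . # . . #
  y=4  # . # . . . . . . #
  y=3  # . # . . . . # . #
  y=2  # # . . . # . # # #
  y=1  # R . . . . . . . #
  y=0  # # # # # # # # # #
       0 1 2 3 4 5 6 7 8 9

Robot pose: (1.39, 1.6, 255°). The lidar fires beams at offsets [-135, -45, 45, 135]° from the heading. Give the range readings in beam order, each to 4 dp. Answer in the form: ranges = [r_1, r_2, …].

ranges = [0.4619, 0.4503, 0.6928, 8.7873]

beam 1: φ=-135°, α=120°
  dir = (cos 120°, sin 120°) = (-0.5000, 0.8660); from cell (1,1)
  next x-line at t=0.7800, next y-line at t=0.4619; Δt_x=2.0000, Δt_y=1.1547
    y: enter (1,2) at t=0.4619 ← occupied
  → r_1 = 0.4619
beam 2: φ=-45°, α=210°
  dir = (cos 210°, sin 210°) = (-0.8660, -0.5000); from cell (1,1)
  next x-line at t=0.4503, next y-line at t=1.2000; Δt_x=1.1547, Δt_y=2.0000
    x: enter (0,1) at t=0.4503 ← occupied
  → r_2 = 0.4503
beam 3: φ=45°, α=300°
  dir = (cos 300°, sin 300°) = (0.5000, -0.8660); from cell (1,1)
  next x-line at t=1.2200, next y-line at t=0.6928; Δt_x=2.0000, Δt_y=1.1547
    y: enter (1,0) at t=0.6928 ← occupied
  → r_3 = 0.6928
beam 4: φ=135°, α=30°
  dir = (cos 30°, sin 30°) = (0.8660, 0.5000); from cell (1,1)
  next x-line at t=0.7044, next y-line at t=0.8000; Δt_x=1.1547, Δt_y=2.0000
    x: enter (2,1) at t=0.7044
    y: enter (2,2) at t=0.8000
    x: enter (3,2) at t=1.8591
    y: enter (3,3) at t=2.8000
    x: enter (4,3) at t=3.0138
    x: enter (5,3) at t=4.1685
    y: enter (5,4) at t=4.8000
    x: enter (6,4) at t=5.3232
    x: enter (7,4) at t=6.4779
    y: enter (7,5) at t=6.8000
    x: enter (8,5) at t=7.6326
    x: enter (9,5) at t=8.7873 ← occupied
  → r_4 = 8.7873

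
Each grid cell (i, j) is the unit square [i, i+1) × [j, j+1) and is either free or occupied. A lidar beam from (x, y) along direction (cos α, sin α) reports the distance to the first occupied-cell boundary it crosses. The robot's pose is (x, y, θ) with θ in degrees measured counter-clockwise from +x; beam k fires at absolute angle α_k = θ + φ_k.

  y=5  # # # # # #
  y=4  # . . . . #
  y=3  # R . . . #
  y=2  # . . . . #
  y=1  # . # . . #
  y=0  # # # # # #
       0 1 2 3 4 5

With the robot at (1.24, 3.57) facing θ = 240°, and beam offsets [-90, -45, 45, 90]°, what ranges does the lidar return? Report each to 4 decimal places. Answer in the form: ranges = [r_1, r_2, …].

ranges = [0.2771, 0.2485, 2.6607, 4.3417]

beam 1: φ=-90°, α=150°
  direction (-0.8660, 0.5000); cell (1,3); t to first gridline: x 0.2771, y 0.8600 (then +1.1547 / +2.0000)
    (0,3) via x @ 0.2771  # hit
  → r_1 = 0.2771
beam 2: φ=-45°, α=195°
  direction (-0.9659, -0.2588); cell (1,3); t to first gridline: x 0.2485, y 2.2023 (then +1.0353 / +3.8637)
    (0,3) via x @ 0.2485  # hit
  → r_2 = 0.2485
beam 3: φ=45°, α=285°
  direction (0.2588, -0.9659); cell (1,3); t to first gridline: x 2.9364, y 0.5901 (then +3.8637 / +1.0353)
    (1,2) via y @ 0.5901
    (1,1) via y @ 1.6254
    (1,0) via y @ 2.6607  # hit
  → r_3 = 2.6607
beam 4: φ=90°, α=330°
  direction (0.8660, -0.5000); cell (1,3); t to first gridline: x 0.8776, y 1.1400 (then +1.1547 / +2.0000)
    (2,3) via x @ 0.8776
    (2,2) via y @ 1.1400
    (3,2) via x @ 2.0323
    (3,1) via y @ 3.1400
    (4,1) via x @ 3.1870
    (5,1) via x @ 4.3417  # hit
  → r_4 = 4.3417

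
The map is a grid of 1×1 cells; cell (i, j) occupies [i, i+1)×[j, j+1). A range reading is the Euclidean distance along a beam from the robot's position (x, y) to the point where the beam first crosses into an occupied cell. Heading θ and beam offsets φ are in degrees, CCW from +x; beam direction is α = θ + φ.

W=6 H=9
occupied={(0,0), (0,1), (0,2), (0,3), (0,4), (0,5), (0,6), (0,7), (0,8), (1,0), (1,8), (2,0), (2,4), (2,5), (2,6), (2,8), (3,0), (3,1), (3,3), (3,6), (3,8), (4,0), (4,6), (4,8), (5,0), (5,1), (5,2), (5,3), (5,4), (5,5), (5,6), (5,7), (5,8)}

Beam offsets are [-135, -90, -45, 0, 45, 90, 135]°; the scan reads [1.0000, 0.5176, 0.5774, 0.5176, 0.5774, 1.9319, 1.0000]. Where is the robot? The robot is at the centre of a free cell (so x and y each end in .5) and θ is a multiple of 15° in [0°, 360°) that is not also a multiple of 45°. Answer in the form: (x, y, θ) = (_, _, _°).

(x, y, θ) = (1.5, 7.5, 165°)

Candidates: 21 free-cell centres × 16 headings = 336 poses. Raycast each; keep the one whose scan matches to 4 dp.
  (2.5, 1.5, 165°): beam 1 = 0.5774 ≠ 1.0000 ✗
  (1.5, 4.5, 285°): beam 1 = 0.5774 ≠ 1.0000 ✗
  (3.5, 7.5, 285°): beam 2 = 2.5882 ≠ 0.5176 ✗
  (3.5, 7.5, 30°): beam 1 = 0.5176 ≠ 1.0000 ✗
  …
  (1.5, 7.5, 165°): r_1=1.0000, r_2=0.5176, r_3=0.5774, r_4=0.5176, r_5=0.5774, r_6=1.9319, r_7=1.0000 — all match ✓
No second candidate reproduces the full scan.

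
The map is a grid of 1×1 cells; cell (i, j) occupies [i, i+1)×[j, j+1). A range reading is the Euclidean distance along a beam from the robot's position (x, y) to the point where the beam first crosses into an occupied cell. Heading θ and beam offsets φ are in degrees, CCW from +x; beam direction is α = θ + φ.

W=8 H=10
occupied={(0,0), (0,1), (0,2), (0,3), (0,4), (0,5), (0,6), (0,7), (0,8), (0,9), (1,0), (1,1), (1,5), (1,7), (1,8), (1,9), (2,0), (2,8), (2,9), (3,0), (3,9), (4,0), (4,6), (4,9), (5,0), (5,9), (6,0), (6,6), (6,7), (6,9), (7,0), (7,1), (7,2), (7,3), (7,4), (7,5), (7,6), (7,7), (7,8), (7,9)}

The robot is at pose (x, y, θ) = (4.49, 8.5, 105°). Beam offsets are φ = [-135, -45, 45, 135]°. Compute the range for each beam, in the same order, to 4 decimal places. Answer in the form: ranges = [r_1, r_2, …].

beam 1: φ=-135°, α=330°
  direction (0.8660, -0.5000); cell (4,8); t to first gridline: x 0.5889, y 1.0000 (then +1.1547 / +2.0000)
    (5,8) via x @ 0.5889
    (5,7) via y @ 1.0000
    (6,7) via x @ 1.7436  # hit
  → r_1 = 1.7436
beam 2: φ=-45°, α=60°
  direction (0.5000, 0.8660); cell (4,8); t to first gridline: x 1.0200, y 0.5774 (then +2.0000 / +1.1547)
    (4,9) via y @ 0.5774  # hit
  → r_2 = 0.5774
beam 3: φ=45°, α=150°
  direction (-0.8660, 0.5000); cell (4,8); t to first gridline: x 0.5658, y 1.0000 (then +1.1547 / +2.0000)
    (3,8) via x @ 0.5658
    (3,9) via y @ 1.0000  # hit
  → r_3 = 1.0000
beam 4: φ=135°, α=240°
  direction (-0.5000, -0.8660); cell (4,8); t to first gridline: x 0.9800, y 0.5774 (then +2.0000 / +1.1547)
    (4,7) via y @ 0.5774
    (3,7) via x @ 0.9800
    (3,6) via y @ 1.7321
    (3,5) via y @ 2.8868
    (2,5) via x @ 2.9800
    (2,4) via y @ 4.0415
    (1,4) via x @ 4.9800
    (1,3) via y @ 5.1962
    (1,2) via y @ 6.3509
    (0,2) via x @ 6.9800  # hit
  → r_4 = 6.9800

ranges = [1.7436, 0.5774, 1.0000, 6.9800]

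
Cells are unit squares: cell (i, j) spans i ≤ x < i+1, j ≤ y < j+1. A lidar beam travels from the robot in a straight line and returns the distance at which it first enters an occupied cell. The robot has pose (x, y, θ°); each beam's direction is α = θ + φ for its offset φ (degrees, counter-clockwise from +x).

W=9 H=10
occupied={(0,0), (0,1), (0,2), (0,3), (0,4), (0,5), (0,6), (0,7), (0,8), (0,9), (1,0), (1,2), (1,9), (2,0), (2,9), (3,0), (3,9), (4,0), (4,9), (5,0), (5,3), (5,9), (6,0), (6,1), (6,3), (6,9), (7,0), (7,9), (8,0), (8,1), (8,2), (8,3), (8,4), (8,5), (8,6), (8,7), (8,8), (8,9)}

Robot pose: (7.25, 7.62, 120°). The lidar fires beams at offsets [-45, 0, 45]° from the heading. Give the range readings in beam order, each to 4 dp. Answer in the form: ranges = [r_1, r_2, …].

ranges = [1.4287, 1.5935, 5.3319]

beam 1: φ=-45°, α=75°
  cosα=0.2588 sinα=0.9659 | (7,7) | tMaxX 2.8978 tMaxY 0.3934 | tΔX 3.8637 tΔY 1.0353
    t=0.3934 [y] (7,8)
    t=1.4287 [y] (7,9) — stop
  → r_1 = 1.4287
beam 2: φ=0°, α=120°
  cosα=-0.5000 sinα=0.8660 | (7,7) | tMaxX 0.5000 tMaxY 0.4388 | tΔX 2.0000 tΔY 1.1547
    t=0.4388 [y] (7,8)
    t=0.5000 [x] (6,8)
    t=1.5935 [y] (6,9) — stop
  → r_2 = 1.5935
beam 3: φ=45°, α=165°
  cosα=-0.9659 sinα=0.2588 | (7,7) | tMaxX 0.2588 tMaxY 1.4682 | tΔX 1.0353 tΔY 3.8637
    t=0.2588 [x] (6,7)
    t=1.2941 [x] (5,7)
    t=1.4682 [y] (5,8)
    t=2.3294 [x] (4,8)
    t=3.3646 [x] (3,8)
    t=4.3999 [x] (2,8)
    t=5.3319 [y] (2,9) — stop
  → r_3 = 5.3319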